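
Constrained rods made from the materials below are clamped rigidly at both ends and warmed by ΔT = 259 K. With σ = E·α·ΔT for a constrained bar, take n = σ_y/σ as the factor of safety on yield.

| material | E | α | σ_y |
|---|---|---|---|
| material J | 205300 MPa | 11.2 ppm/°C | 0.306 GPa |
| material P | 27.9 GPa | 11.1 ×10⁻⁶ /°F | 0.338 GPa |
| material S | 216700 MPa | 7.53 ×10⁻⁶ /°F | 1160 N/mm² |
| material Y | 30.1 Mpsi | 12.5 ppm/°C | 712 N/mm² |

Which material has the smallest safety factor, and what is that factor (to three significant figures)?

material J, n = 0.514

Converting E to GPa, α to ×10⁻⁶/K, σ_y to MPa, then σ and n for each:
  material J: E = 205.3, α = 11.2, σ_y = 306.0 → σ = 596 MPa, n = 0.514
  material P: E = 27.90, α = 20.0, σ_y = 338.0 → σ = 144 MPa, n = 2.34
  material S: E = 216.7, α = 13.6, σ_y = 1160 → σ = 761 MPa, n = 1.52
  material Y: E = 207.5, α = 12.5, σ_y = 712.0 → σ = 672 MPa, n = 1.06
Smallest n: material J with n = 0.514.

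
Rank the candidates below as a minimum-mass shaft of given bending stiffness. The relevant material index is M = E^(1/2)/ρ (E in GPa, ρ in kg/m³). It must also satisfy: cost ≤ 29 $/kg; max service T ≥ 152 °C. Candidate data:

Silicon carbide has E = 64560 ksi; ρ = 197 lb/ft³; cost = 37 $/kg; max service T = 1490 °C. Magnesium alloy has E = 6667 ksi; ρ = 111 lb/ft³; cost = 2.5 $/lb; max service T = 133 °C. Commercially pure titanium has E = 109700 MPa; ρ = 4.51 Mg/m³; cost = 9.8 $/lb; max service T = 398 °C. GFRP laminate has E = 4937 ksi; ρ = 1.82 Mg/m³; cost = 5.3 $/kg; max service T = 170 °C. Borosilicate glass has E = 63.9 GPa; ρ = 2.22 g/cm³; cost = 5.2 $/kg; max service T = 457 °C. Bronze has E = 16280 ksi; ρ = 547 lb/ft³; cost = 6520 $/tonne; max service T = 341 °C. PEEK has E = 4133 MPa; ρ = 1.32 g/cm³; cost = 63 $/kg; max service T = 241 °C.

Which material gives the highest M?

borosilicate glass

Screen on constraints: cost ≤ 29 $/kg; max service T ≥ 152 °C. Survivors: commercially pure titanium, GFRP laminate, borosilicate glass, bronze.
Convert each candidate to consistent units, then evaluate M:
  commercially pure titanium: E = 109.7 GPa, ρ = 4510 kg/m³
  GFRP laminate: E = 34.04 GPa, ρ = 1820 kg/m³
  borosilicate glass: E = 63.90 GPa, ρ = 2220 kg/m³
  bronze: E = 112.2 GPa, ρ = 8762 kg/m³
  borosilicate glass: M = 3.60×10⁻³
  GFRP laminate: M = 3.21×10⁻³
  commercially pure titanium: M = 2.32×10⁻³
  bronze: M = 1.21×10⁻³
Borosilicate glass has the largest M.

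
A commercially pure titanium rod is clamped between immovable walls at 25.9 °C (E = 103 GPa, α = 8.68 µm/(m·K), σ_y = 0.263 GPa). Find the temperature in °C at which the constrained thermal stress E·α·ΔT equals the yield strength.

320 °C

σ_y = 0.263 GPa = 263.0 MPa.
E·α·ΔT = 263.0 MPa ⇒ ΔT = 263.0 / (103.0×10³ × 8.68×10⁻⁶) = 294.2 K.
T = 25.9 + 294.2 = 320.1 °C.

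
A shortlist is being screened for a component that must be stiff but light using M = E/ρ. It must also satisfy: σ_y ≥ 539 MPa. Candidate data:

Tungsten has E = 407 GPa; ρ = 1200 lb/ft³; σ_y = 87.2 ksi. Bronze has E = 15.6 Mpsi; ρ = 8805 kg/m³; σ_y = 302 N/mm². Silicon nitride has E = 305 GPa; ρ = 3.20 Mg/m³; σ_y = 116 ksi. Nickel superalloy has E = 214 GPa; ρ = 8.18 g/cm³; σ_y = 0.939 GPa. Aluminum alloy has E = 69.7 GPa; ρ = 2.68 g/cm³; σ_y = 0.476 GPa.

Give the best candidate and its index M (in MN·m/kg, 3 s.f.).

silicon nitride, M = 95.3 MN·m/kg

Screen on constraints: σ_y ≥ 539 MPa. Survivors: tungsten, silicon nitride, nickel superalloy.
After converting to SI:
  tungsten: E = 407.0 GPa, ρ = 19220 kg/m³
  silicon nitride: E = 305.0 GPa, ρ = 3200 kg/m³
  nickel superalloy: E = 214.0 GPa, ρ = 8180 kg/m³
  silicon nitride: M = 95.3 MN·m/kg
  nickel superalloy: M = 26.2 MN·m/kg
  tungsten: M = 21.2 MN·m/kg
Highest index: silicon nitride.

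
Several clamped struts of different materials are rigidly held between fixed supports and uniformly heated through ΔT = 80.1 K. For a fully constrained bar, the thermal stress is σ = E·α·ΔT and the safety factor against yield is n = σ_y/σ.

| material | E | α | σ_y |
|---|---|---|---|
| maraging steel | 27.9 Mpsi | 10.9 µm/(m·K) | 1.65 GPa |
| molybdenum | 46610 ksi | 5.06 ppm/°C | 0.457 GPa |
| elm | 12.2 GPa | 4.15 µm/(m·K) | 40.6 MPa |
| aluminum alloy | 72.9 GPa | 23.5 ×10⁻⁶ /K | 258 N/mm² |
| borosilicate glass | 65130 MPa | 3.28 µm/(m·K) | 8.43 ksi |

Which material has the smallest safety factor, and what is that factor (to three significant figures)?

With everything in SI (GPa, ×10⁻⁶/K, MPa):
  maraging steel: E = 192.4, α = 10.9, σ_y = 1650 → σ = 168 MPa, n = 9.82
  molybdenum: E = 321.4, α = 5.06, σ_y = 457.0 → σ = 130 MPa, n = 3.51
  elm: E = 12.20, α = 4.15, σ_y = 40.60 → σ = 4.06 MPa, n = 10.0
  aluminum alloy: E = 72.90, α = 23.5, σ_y = 258.0 → σ = 137 MPa, n = 1.88
  borosilicate glass: E = 65.13, α = 3.28, σ_y = 58.12 → σ = 17.1 MPa, n = 3.40
Aluminum alloy has the lowest safety factor, n = 1.88.

aluminum alloy, n = 1.88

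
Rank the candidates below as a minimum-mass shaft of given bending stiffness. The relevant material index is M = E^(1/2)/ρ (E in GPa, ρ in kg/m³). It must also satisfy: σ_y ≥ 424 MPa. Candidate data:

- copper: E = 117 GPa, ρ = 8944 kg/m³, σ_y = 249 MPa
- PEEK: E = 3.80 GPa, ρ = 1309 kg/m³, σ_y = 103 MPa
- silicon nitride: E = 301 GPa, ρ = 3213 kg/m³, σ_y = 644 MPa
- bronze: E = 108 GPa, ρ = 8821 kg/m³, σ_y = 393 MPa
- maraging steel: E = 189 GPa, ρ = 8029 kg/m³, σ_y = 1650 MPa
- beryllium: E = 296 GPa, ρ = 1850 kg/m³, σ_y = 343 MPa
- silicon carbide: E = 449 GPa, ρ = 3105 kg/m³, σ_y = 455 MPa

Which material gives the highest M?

Screen on constraints: σ_y ≥ 424 MPa. Survivors: silicon nitride, maraging steel, silicon carbide.
Evaluate M for each candidate:
  silicon carbide: M = 6.82×10⁻³
  silicon nitride: M = 5.40×10⁻³
  maraging steel: M = 1.71×10⁻³
Silicon carbide has the largest M.

silicon carbide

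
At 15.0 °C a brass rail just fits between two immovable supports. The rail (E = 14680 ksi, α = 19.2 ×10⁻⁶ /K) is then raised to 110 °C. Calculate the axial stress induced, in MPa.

185 MPa

E = 14680 ksi = 101.2 GPa.
ΔT = 95.00 K. Constrained thermal stress σ = E·α·ΔT = 101.2×10³ MPa × 19.2×10⁻⁶ × 95.00 = 185 MPa (compressive).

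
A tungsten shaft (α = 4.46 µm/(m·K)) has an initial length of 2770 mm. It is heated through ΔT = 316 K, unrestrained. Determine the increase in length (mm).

ΔL = α·L₀·ΔT = 4.46×10⁻⁶ × 2770 mm × 316.0 K = 3.90 mm.

3.90 mm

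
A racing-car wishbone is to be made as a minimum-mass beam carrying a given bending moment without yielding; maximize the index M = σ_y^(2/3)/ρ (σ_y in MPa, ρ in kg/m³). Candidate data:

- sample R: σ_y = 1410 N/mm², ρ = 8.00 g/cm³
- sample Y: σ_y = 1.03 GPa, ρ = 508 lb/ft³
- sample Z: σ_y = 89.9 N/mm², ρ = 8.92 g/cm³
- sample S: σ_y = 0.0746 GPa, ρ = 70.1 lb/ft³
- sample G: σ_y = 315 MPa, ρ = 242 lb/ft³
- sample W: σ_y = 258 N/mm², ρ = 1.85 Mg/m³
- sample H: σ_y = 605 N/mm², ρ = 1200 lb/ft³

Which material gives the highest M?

sample W

Normalizing units and computing the index:
  sample R: σ_y = 1410 MPa, ρ = 8000 kg/m³
  sample Y: σ_y = 1030 MPa, ρ = 8137 kg/m³
  sample Z: σ_y = 89.90 MPa, ρ = 8920 kg/m³
  sample S: σ_y = 74.60 MPa, ρ = 1123 kg/m³
  sample G: σ_y = 315.0 MPa, ρ = 3876 kg/m³
  sample W: σ_y = 258.0 MPa, ρ = 1850 kg/m³
  sample H: σ_y = 605.0 MPa, ρ = 19220 kg/m³
  sample W: M = 21.9×10⁻³
  sample S: M = 15.8×10⁻³
  sample R: M = 15.7×10⁻³
  sample Y: M = 12.5×10⁻³
  sample G: M = 11.9×10⁻³
  sample H: M = 3.72×10⁻³
  sample Z: M = 2.25×10⁻³
Sample W has the largest M.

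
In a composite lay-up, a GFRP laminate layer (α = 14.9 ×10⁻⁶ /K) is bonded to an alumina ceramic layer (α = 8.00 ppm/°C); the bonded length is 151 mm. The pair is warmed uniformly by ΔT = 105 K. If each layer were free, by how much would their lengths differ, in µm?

Δα = |14.9 − 8.00|×10⁻⁶/K = 6.90×10⁻⁶/K.
ΔL_mismatch = Δα·L·ΔT = 6.90×10⁻⁶ × 151.0 mm × 105.0 K = 109 µm.

109 µm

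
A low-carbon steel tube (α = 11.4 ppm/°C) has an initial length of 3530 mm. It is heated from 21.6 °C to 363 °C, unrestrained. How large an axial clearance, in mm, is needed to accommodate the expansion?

13.7 mm

ΔT = 363 − 21.6 = 341.4 K.
ΔL = α·L₀·ΔT = 11.4×10⁻⁶ × 3530 mm × 341.4 K = 13.7 mm.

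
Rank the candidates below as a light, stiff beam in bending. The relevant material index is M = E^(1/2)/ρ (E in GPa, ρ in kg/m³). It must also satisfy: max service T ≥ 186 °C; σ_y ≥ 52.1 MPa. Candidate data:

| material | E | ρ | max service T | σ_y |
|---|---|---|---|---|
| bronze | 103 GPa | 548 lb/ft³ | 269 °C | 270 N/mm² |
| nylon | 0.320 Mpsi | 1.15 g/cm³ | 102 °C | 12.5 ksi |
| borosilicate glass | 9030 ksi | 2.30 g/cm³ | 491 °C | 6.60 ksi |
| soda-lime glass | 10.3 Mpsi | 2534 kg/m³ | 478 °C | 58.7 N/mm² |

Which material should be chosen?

soda-lime glass

Screen on constraints: max service T ≥ 186 °C; σ_y ≥ 52.1 MPa. Survivors: bronze, soda-lime glass.
Putting every candidate on a common basis:
  bronze: E = 103.0 GPa, ρ = 8778 kg/m³
  soda-lime glass: E = 71.02 GPa, ρ = 2534 kg/m³
  soda-lime glass: M = 3.33×10⁻³
  bronze: M = 1.16×10⁻³
The maximum is for soda-lime glass.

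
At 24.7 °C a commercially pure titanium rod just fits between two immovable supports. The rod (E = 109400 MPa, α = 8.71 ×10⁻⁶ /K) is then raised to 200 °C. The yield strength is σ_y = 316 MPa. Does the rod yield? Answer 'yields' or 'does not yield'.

does not yield

E = 109400 MPa = 109.4 GPa.
ΔT = 175.3 K. Constrained thermal stress σ = E·α·ΔT = 109.4×10³ MPa × 8.71×10⁻⁶ × 175.3 = 167 MPa (compressive).
Compare to σ_y = 316 MPa: σ < σ_y, so it does not yield.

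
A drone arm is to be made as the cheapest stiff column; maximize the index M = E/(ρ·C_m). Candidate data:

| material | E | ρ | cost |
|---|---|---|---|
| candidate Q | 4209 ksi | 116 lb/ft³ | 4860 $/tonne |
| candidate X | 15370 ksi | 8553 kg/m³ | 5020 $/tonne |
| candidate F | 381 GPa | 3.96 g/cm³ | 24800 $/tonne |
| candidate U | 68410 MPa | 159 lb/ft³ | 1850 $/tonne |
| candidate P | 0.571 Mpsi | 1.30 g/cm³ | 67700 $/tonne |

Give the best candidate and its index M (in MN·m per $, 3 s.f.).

Putting every candidate on a common basis:
  candidate Q: E = 29.02 GPa, ρ = 1858 kg/m³, cost = 4.860 $/kg
  candidate X: E = 106.0 GPa, ρ = 8553 kg/m³, cost = 5.020 $/kg
  candidate F: E = 381.0 GPa, ρ = 3960 kg/m³, cost = 24.80 $/kg
  candidate U: E = 68.41 GPa, ρ = 2547 kg/m³, cost = 1.850 $/kg
  candidate P: E = 3.937 GPa, ρ = 1300 kg/m³, cost = 67.70 $/kg
  candidate U: M = 14.5 MN·m per $
  candidate F: M = 3.88 MN·m per $
  candidate Q: M = 3.21 MN·m per $
  candidate X: M = 2.47 MN·m per $
  candidate P: M = 0.0447 MN·m per $
Highest index: candidate U.

candidate U, M = 14.5 MN·m per $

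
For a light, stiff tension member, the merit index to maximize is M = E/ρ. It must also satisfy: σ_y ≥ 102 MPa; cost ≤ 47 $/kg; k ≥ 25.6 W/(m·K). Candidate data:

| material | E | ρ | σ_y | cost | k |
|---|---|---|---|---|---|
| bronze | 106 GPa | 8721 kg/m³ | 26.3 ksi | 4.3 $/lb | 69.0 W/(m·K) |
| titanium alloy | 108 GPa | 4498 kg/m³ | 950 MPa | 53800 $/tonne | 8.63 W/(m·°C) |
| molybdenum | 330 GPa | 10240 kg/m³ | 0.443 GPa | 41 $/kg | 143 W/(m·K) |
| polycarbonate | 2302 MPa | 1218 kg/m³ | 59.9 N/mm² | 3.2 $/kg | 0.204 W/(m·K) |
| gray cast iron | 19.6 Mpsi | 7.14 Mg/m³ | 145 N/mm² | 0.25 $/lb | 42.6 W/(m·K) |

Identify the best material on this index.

Screen on constraints: σ_y ≥ 102 MPa; cost ≤ 47 $/kg; k ≥ 25.6 W/(m·K). Survivors: bronze, molybdenum, gray cast iron.
After converting to SI:
  bronze: E = 106.0 GPa, ρ = 8721 kg/m³
  molybdenum: E = 330.0 GPa, ρ = 10240 kg/m³
  gray cast iron: E = 135.1 GPa, ρ = 7140 kg/m³
  molybdenum: M = 32.2 MN·m/kg
  gray cast iron: M = 18.9 MN·m/kg
  bronze: M = 12.2 MN·m/kg
Molybdenum has the largest M.

molybdenum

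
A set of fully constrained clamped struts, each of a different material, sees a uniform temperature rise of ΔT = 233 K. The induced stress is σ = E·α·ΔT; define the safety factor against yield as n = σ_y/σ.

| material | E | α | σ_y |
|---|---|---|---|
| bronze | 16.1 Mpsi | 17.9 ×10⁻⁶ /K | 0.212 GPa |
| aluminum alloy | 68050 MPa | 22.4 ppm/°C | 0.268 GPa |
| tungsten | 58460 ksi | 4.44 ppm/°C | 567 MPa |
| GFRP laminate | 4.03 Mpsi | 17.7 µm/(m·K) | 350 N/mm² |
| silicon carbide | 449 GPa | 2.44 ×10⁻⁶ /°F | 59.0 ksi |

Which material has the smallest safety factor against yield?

bronze

Per material, after unit conversion:
  bronze: E = 111.0, α = 17.9, σ_y = 212.0 → σ = 463 MPa, n = 0.458
  aluminum alloy: E = 68.05, α = 22.4, σ_y = 268.0 → σ = 355 MPa, n = 0.755
  tungsten: E = 403.1, α = 4.44, σ_y = 567.0 → σ = 417 MPa, n = 1.36
  GFRP laminate: E = 27.79, α = 17.7, σ_y = 350.0 → σ = 115 MPa, n = 3.05
  silicon carbide: E = 449.0, α = 4.39, σ_y = 406.8 → σ = 459 MPa, n = 0.885
Smallest n: bronze with n = 0.458.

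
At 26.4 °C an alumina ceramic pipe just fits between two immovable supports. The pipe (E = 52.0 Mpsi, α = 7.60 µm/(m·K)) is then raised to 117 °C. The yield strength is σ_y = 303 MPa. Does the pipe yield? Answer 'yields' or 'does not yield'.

does not yield

E = 52.0 Mpsi = 358.5 GPa.
ΔT = 90.60 K. Constrained thermal stress σ = E·α·ΔT = 358.5×10³ MPa × 7.60×10⁻⁶ × 90.60 = 247 MPa (compressive).
Compare to σ_y = 303 MPa: σ < σ_y, so it does not yield.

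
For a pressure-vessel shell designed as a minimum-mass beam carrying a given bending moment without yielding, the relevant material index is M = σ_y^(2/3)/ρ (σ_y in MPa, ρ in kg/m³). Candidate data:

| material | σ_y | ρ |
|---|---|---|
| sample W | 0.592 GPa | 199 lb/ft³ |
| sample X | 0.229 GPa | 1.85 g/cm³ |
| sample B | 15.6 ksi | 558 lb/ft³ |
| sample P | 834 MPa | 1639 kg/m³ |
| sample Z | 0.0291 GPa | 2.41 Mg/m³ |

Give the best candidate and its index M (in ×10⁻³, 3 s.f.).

sample P, M = 54.1×10⁻³

After converting to SI:
  sample W: σ_y = 592.0 MPa, ρ = 3188 kg/m³
  sample X: σ_y = 229.0 MPa, ρ = 1850 kg/m³
  sample B: σ_y = 107.6 MPa, ρ = 8938 kg/m³
  sample P: σ_y = 834.0 MPa, ρ = 1639 kg/m³
  sample Z: σ_y = 29.10 MPa, ρ = 2410 kg/m³
  sample P: M = 54.1×10⁻³
  sample W: M = 22.1×10⁻³
  sample X: M = 20.2×10⁻³
  sample Z: M = 3.93×10⁻³
  sample B: M = 2.53×10⁻³
Sample P ranks first.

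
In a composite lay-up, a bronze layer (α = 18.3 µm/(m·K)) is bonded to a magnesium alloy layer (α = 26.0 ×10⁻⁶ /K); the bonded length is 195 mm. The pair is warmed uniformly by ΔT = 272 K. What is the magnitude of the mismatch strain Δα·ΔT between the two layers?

2.09×10⁻³

Δα = |18.3 − 26.0|×10⁻⁶/K = 7.70×10⁻⁶/K.
Mismatch strain = Δα·ΔT = 7.70×10⁻⁶ × 272.0 = 2.09×10⁻³.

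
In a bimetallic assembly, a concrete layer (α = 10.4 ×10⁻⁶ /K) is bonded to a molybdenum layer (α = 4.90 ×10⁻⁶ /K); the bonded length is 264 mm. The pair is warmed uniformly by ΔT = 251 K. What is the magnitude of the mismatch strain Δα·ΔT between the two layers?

Δα = |10.4 − 4.90|×10⁻⁶/K = 5.50×10⁻⁶/K.
Mismatch strain = Δα·ΔT = 5.50×10⁻⁶ × 251.0 = 1.38×10⁻³.

1.38×10⁻³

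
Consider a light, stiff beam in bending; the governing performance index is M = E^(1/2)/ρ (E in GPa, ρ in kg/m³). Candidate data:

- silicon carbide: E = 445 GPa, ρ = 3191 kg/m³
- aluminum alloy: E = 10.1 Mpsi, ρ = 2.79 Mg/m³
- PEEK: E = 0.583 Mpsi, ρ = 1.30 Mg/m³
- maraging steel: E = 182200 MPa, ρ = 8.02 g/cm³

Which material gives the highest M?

In SI units:
  silicon carbide: E = 445.0 GPa, ρ = 3191 kg/m³
  aluminum alloy: E = 69.64 GPa, ρ = 2790 kg/m³
  PEEK: E = 4.020 GPa, ρ = 1300 kg/m³
  maraging steel: E = 182.2 GPa, ρ = 8020 kg/m³
  silicon carbide: M = 6.61×10⁻³
  aluminum alloy: M = 2.99×10⁻³
  maraging steel: M = 1.68×10⁻³
  PEEK: M = 1.54×10⁻³
The maximum is for silicon carbide.

silicon carbide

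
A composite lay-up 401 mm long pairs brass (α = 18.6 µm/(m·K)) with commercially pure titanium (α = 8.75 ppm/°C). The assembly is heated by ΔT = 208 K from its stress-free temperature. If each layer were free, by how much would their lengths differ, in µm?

Δα = |18.6 − 8.75|×10⁻⁶/K = 9.85×10⁻⁶/K.
ΔL_mismatch = Δα·L·ΔT = 9.85×10⁻⁶ × 401.0 mm × 208.0 K = 822 µm.

822 µm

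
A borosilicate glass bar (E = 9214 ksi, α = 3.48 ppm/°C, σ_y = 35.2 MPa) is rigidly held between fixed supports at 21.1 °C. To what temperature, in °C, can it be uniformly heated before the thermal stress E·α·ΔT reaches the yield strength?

E = 9214 ksi = 63.53 GPa.
E·α·ΔT = 35.20 MPa ⇒ ΔT = 35.20 / (63.53×10³ × 3.48×10⁻⁶) = 159.2 K.
T = 21.1 + 159.2 = 180.3 °C.

180 °C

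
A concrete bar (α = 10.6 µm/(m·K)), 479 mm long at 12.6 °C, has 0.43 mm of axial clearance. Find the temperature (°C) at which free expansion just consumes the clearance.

97.3 °C

α·L₀·ΔT = 0.43 mm ⇒ ΔT = 0.43 / (10.6×10⁻⁶ × 479.0) = 84.69 K.
T = 12.6 + 84.69 = 97.29 °C.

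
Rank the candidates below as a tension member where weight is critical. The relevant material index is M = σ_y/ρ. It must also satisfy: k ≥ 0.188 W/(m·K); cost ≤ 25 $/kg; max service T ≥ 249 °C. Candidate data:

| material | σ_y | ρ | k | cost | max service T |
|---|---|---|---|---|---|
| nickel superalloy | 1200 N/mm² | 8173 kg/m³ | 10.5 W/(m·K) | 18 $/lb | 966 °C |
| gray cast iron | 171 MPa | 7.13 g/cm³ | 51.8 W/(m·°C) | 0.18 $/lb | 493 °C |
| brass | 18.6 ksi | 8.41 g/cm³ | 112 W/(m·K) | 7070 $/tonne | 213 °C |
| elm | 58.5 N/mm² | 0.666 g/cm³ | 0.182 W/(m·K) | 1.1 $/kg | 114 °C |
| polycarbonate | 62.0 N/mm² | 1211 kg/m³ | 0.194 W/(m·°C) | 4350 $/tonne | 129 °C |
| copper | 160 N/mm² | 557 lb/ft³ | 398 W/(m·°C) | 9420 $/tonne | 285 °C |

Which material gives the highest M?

gray cast iron

Screen on constraints: k ≥ 0.188 W/(m·K); cost ≤ 25 $/kg; max service T ≥ 249 °C. Survivors: gray cast iron, copper.
After converting to SI:
  gray cast iron: σ_y = 171.0 MPa, ρ = 7130 kg/m³
  copper: σ_y = 160.0 MPa, ρ = 8922 kg/m³
  gray cast iron: M = 24.0 kN·m/kg
  copper: M = 17.9 kN·m/kg
The maximum is for gray cast iron.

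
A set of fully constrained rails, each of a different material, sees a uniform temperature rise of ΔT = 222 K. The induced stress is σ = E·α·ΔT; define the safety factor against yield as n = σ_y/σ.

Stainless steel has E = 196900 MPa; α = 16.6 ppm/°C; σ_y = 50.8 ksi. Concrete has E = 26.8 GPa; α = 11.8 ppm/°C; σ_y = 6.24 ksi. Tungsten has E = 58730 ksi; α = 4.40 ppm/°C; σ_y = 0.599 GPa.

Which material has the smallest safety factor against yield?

Converting E to GPa, α to ×10⁻⁶/K, σ_y to MPa, then σ and n for each:
  stainless steel: E = 196.9, α = 16.6, σ_y = 350.3 → σ = 726 MPa, n = 0.483
  concrete: E = 26.80, α = 11.8, σ_y = 43.02 → σ = 70.2 MPa, n = 0.613
  tungsten: E = 404.9, α = 4.40, σ_y = 599.0 → σ = 396 MPa, n = 1.51
Smallest n: stainless steel with n = 0.483.

stainless steel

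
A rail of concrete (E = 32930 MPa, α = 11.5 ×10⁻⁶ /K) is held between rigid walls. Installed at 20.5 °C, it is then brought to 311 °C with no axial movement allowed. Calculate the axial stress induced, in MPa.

E = 32930 MPa = 32.93 GPa.
ΔT = 290.5 K. Constrained thermal stress σ = E·α·ΔT = 32.93×10³ MPa × 11.5×10⁻⁶ × 290.5 = 110 MPa (compressive).

110 MPa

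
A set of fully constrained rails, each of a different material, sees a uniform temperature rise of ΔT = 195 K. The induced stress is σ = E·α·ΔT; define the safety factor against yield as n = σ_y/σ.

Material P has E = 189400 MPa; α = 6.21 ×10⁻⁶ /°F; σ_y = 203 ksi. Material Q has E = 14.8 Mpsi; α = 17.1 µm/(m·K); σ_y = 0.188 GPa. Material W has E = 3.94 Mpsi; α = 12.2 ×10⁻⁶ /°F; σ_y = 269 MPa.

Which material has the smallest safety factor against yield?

material Q

With everything in SI (GPa, ×10⁻⁶/K, MPa):
  material P: E = 189.4, α = 11.2, σ_y = 1400 → σ = 413 MPa, n = 3.39
  material Q: E = 102.0, α = 17.1, σ_y = 188.0 → σ = 340 MPa, n = 0.553
  material W: E = 27.17, α = 22.0, σ_y = 269.0 → σ = 116 MPa, n = 2.31
Smallest n: material Q with n = 0.553.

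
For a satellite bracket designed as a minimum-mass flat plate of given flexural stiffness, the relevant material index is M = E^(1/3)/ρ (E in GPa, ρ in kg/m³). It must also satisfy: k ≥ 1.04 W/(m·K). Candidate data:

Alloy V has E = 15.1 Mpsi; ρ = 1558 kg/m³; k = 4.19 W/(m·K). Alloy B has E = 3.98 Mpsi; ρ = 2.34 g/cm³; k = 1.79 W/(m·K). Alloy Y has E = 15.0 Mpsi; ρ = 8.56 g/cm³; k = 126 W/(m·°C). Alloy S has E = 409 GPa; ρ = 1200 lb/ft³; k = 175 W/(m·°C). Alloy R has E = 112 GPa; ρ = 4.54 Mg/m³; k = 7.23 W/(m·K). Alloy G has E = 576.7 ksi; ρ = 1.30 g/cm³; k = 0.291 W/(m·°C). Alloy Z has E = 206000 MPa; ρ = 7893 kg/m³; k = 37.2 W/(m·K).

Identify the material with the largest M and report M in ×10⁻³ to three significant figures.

Screen on constraints: k ≥ 1.04 W/(m·K). Survivors: alloy V, alloy B, alloy Y, alloy S, alloy R, alloy Z.
Normalizing units and computing the index:
  alloy V: E = 104.1 GPa, ρ = 1558 kg/m³
  alloy B: E = 27.44 GPa, ρ = 2340 kg/m³
  alloy Y: E = 103.4 GPa, ρ = 8560 kg/m³
  alloy S: E = 409.0 GPa, ρ = 19220 kg/m³
  alloy R: E = 112.0 GPa, ρ = 4540 kg/m³
  alloy Z: E = 206.0 GPa, ρ = 7893 kg/m³
  alloy V: M = 3.02×10⁻³
  alloy B: M = 1.29×10⁻³
  alloy R: M = 1.06×10⁻³
  alloy Z: M = 0.748×10⁻³
  alloy Y: M = 0.548×10⁻³
  alloy S: M = 0.386×10⁻³
Alloy V ranks first.

alloy V, M = 3.02×10⁻³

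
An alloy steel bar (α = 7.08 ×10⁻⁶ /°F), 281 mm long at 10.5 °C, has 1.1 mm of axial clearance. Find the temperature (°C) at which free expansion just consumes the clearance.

318 °C

α = 7.08×10⁻⁶/°F × 9/5 = 12.7×10⁻⁶/K.
α·L₀·ΔT = 1.1 mm ⇒ ΔT = 1.1 / (12.7×10⁻⁶ × 281.0) = 307.2 K.
T = 10.5 + 307.2 = 317.7 °C.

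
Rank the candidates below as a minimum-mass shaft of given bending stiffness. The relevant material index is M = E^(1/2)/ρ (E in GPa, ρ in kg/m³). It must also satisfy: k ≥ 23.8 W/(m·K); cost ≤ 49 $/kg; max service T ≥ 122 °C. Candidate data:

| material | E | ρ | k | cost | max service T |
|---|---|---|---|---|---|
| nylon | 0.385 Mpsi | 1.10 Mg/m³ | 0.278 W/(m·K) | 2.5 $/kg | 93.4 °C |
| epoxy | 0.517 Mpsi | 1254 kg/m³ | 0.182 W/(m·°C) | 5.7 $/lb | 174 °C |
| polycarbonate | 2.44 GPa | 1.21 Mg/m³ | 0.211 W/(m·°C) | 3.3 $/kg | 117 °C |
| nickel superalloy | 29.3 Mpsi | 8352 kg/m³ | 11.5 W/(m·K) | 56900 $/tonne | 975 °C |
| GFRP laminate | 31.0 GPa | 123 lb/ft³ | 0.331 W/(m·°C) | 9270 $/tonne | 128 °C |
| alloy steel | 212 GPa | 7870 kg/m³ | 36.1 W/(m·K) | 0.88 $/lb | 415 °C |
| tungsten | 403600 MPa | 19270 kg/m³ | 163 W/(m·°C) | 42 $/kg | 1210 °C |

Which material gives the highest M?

Screen on constraints: k ≥ 23.8 W/(m·K); cost ≤ 49 $/kg; max service T ≥ 122 °C. Survivors: alloy steel, tungsten.
After converting to SI:
  alloy steel: E = 212.0 GPa, ρ = 7870 kg/m³
  tungsten: E = 403.6 GPa, ρ = 19270 kg/m³
  alloy steel: M = 1.85×10⁻³
  tungsten: M = 1.04×10⁻³
The maximum is for alloy steel.

alloy steel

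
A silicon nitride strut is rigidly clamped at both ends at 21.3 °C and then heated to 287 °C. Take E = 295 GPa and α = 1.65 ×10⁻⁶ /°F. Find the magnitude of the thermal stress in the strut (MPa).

233 MPa

α = 1.65×10⁻⁶/°F × 9/5 = 2.97×10⁻⁶/K.
ΔT = 265.7 K. Constrained thermal stress σ = E·α·ΔT = 295.0×10³ MPa × 2.97×10⁻⁶ × 265.7 = 233 MPa (compressive).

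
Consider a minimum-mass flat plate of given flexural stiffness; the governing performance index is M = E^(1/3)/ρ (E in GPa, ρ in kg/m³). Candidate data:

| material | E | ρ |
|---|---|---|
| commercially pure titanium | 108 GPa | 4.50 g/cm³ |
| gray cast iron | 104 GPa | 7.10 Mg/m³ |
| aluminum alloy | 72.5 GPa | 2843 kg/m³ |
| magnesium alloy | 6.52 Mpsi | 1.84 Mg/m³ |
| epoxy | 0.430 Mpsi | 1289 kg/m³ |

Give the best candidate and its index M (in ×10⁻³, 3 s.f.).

After converting to SI:
  commercially pure titanium: E = 108.0 GPa, ρ = 4500 kg/m³
  gray cast iron: E = 104.0 GPa, ρ = 7100 kg/m³
  aluminum alloy: E = 72.50 GPa, ρ = 2843 kg/m³
  magnesium alloy: E = 44.95 GPa, ρ = 1840 kg/m³
  epoxy: E = 2.965 GPa, ρ = 1289 kg/m³
  magnesium alloy: M = 1.93×10⁻³
  aluminum alloy: M = 1.47×10⁻³
  epoxy: M = 1.11×10⁻³
  commercially pure titanium: M = 1.06×10⁻³
  gray cast iron: M = 0.662×10⁻³
The maximum is for magnesium alloy.

magnesium alloy, M = 1.93×10⁻³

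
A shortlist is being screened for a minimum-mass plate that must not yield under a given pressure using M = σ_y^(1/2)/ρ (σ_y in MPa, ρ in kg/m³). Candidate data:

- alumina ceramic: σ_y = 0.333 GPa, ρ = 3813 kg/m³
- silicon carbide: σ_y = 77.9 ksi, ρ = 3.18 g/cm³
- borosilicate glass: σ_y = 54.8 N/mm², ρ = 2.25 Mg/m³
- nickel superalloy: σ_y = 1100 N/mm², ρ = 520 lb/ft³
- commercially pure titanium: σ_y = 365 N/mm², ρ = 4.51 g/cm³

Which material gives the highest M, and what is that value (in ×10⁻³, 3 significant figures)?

Normalizing units and computing the index:
  alumina ceramic: σ_y = 333.0 MPa, ρ = 3813 kg/m³
  silicon carbide: σ_y = 537.1 MPa, ρ = 3180 kg/m³
  borosilicate glass: σ_y = 54.80 MPa, ρ = 2250 kg/m³
  nickel superalloy: σ_y = 1100 MPa, ρ = 8330 kg/m³
  commercially pure titanium: σ_y = 365.0 MPa, ρ = 4510 kg/m³
  silicon carbide: M = 7.29×10⁻³
  alumina ceramic: M = 4.79×10⁻³
  commercially pure titanium: M = 4.24×10⁻³
  nickel superalloy: M = 3.98×10⁻³
  borosilicate glass: M = 3.29×10⁻³
Silicon carbide has the largest M.

silicon carbide, M = 7.29×10⁻³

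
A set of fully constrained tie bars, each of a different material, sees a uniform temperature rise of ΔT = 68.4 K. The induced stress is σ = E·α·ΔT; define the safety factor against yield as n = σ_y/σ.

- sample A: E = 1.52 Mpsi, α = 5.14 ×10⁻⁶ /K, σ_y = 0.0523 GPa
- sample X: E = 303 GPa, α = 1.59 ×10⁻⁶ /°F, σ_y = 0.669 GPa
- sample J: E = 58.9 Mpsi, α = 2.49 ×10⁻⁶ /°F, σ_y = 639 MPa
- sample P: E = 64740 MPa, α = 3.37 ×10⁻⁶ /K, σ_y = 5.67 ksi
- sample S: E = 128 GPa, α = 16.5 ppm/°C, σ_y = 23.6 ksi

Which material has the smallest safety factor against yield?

sample S

With everything in SI (GPa, ×10⁻⁶/K, MPa):
  sample A: E = 10.48, α = 5.14, σ_y = 52.30 → σ = 3.68 MPa, n = 14.2
  sample X: E = 303.0, α = 2.86, σ_y = 669.0 → σ = 59.3 MPa, n = 11.3
  sample J: E = 406.1, α = 4.48, σ_y = 639.0 → σ = 124 MPa, n = 5.13
  sample P: E = 64.74, α = 3.37, σ_y = 39.09 → σ = 14.9 MPa, n = 2.62
  sample S: E = 128.0, α = 16.5, σ_y = 162.7 → σ = 144 MPa, n = 1.13
Sample S has the lowest safety factor, n = 1.13.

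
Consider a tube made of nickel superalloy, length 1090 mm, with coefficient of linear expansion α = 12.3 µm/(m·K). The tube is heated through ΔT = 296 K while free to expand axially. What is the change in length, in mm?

3.97 mm

ΔL = α·L₀·ΔT = 12.3×10⁻⁶ × 1090 mm × 296.0 K = 3.97 mm.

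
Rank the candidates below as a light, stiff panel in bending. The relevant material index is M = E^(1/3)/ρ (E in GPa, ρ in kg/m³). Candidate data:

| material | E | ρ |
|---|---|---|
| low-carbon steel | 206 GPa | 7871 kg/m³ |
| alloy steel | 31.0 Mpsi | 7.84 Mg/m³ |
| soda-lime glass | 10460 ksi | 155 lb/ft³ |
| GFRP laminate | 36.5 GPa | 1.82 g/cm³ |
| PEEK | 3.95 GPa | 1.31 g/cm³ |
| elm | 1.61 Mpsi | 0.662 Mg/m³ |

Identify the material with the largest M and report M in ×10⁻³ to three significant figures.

elm, M = 3.37×10⁻³

In SI units:
  low-carbon steel: E = 206.0 GPa, ρ = 7871 kg/m³
  alloy steel: E = 213.7 GPa, ρ = 7840 kg/m³
  soda-lime glass: E = 72.12 GPa, ρ = 2483 kg/m³
  GFRP laminate: E = 36.50 GPa, ρ = 1820 kg/m³
  PEEK: E = 3.950 GPa, ρ = 1310 kg/m³
  elm: E = 11.10 GPa, ρ = 662.0 kg/m³
  elm: M = 3.37×10⁻³
  GFRP laminate: M = 1.82×10⁻³
  soda-lime glass: M = 1.68×10⁻³
  PEEK: M = 1.21×10⁻³
  alloy steel: M = 0.763×10⁻³
  low-carbon steel: M = 0.750×10⁻³
Elm ranks first.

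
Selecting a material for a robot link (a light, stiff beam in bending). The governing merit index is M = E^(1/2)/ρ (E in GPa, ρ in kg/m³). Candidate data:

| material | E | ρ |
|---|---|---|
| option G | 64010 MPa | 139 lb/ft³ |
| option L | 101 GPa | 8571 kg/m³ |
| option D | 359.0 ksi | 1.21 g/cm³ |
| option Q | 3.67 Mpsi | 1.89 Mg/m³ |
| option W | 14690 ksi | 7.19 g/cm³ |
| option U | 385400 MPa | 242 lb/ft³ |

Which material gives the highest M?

option U

After converting to SI:
  option G: E = 64.01 GPa, ρ = 2227 kg/m³
  option L: E = 101.0 GPa, ρ = 8571 kg/m³
  option D: E = 2.475 GPa, ρ = 1210 kg/m³
  option Q: E = 25.30 GPa, ρ = 1890 kg/m³
  option W: E = 101.3 GPa, ρ = 7190 kg/m³
  option U: E = 385.4 GPa, ρ = 3876 kg/m³
  option U: M = 5.06×10⁻³
  option G: M = 3.59×10⁻³
  option Q: M = 2.66×10⁻³
  option W: M = 1.40×10⁻³
  option D: M = 1.30×10⁻³
  option L: M = 1.17×10⁻³
Highest index: option U.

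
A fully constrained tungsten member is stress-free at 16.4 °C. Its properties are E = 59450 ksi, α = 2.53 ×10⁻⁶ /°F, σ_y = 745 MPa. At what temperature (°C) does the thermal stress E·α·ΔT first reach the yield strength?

E = 59450 ksi = 409.9 GPa.
α = 2.53×10⁻⁶/°F × 9/5 = 4.55×10⁻⁶/K.
E·α·ΔT = 745.0 MPa ⇒ ΔT = 745.0 / (409.9×10³ × 4.55×10⁻⁶) = 399.1 K.
T = 16.4 + 399.1 = 415.5 °C.

416 °C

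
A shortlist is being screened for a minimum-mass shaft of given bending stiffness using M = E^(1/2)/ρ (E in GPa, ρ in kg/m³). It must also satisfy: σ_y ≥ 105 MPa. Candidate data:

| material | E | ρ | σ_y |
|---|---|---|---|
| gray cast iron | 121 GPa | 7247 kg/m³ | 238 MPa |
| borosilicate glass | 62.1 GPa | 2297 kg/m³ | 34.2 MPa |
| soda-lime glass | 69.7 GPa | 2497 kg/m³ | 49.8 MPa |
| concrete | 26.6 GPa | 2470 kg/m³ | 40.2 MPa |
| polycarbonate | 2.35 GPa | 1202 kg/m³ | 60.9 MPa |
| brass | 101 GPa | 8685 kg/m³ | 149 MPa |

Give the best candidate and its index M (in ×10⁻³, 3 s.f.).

gray cast iron, M = 1.52×10⁻³

Screen on constraints: σ_y ≥ 105 MPa. Survivors: gray cast iron, brass.
Per-candidate index values:
  gray cast iron: M = 1.52×10⁻³
  brass: M = 1.16×10⁻³
Gray cast iron has the largest M.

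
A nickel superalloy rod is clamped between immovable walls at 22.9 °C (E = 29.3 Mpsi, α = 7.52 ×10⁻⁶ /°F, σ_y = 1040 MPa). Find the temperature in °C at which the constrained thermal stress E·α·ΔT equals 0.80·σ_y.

E = 29.3 Mpsi = 202.0 GPa.
α = 7.52×10⁻⁶/°F × 9/5 = 13.5×10⁻⁶/K.
E·α·ΔT = 832.0 MPa ⇒ ΔT = 832.0 / (202.0×10³ × 13.5×10⁻⁶) = 304.3 K.
T = 22.9 + 304.3 = 327.2 °C.

327 °C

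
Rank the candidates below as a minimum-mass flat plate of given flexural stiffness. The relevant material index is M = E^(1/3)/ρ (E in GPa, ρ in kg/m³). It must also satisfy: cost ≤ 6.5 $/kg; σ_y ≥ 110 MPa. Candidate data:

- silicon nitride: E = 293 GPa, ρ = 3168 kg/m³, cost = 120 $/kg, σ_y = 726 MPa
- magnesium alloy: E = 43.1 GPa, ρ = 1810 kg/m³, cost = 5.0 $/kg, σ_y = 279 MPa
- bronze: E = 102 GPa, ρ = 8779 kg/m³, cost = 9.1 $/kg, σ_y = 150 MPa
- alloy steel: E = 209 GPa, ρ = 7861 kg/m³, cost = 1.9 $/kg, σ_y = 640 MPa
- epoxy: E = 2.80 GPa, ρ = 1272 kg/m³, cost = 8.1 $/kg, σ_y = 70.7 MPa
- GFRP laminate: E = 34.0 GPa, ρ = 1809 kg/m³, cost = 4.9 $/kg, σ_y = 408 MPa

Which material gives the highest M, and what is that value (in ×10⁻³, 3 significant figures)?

Screen on constraints: cost ≤ 6.5 $/kg; σ_y ≥ 110 MPa. Survivors: magnesium alloy, alloy steel, GFRP laminate.
Per-candidate index values:
  magnesium alloy: M = 1.94×10⁻³
  GFRP laminate: M = 1.79×10⁻³
  alloy steel: M = 0.755×10⁻³
Magnesium alloy has the largest M.

magnesium alloy, M = 1.94×10⁻³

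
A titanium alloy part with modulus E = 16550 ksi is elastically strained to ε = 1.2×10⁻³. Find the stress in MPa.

137 MPa

E = 16550 ksi = 114.1 GPa.
σ = E·ε = 114100 MPa × 1.2×10⁻³ = 137 MPa.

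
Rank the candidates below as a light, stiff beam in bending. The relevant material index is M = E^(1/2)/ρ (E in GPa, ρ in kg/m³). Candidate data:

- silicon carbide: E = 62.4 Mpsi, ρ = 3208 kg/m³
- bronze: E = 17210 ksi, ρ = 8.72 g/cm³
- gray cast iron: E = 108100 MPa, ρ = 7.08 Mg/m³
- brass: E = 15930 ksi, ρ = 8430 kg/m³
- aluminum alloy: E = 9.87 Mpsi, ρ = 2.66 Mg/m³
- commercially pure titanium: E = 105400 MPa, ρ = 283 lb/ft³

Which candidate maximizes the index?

silicon carbide

Putting every candidate on a common basis:
  silicon carbide: E = 430.2 GPa, ρ = 3208 kg/m³
  bronze: E = 118.7 GPa, ρ = 8720 kg/m³
  gray cast iron: E = 108.1 GPa, ρ = 7080 kg/m³
  brass: E = 109.8 GPa, ρ = 8430 kg/m³
  aluminum alloy: E = 68.05 GPa, ρ = 2660 kg/m³
  commercially pure titanium: E = 105.4 GPa, ρ = 4533 kg/m³
  silicon carbide: M = 6.47×10⁻³
  aluminum alloy: M = 3.10×10⁻³
  commercially pure titanium: M = 2.26×10⁻³
  gray cast iron: M = 1.47×10⁻³
  bronze: M = 1.25×10⁻³
  brass: M = 1.24×10⁻³
Highest index: silicon carbide.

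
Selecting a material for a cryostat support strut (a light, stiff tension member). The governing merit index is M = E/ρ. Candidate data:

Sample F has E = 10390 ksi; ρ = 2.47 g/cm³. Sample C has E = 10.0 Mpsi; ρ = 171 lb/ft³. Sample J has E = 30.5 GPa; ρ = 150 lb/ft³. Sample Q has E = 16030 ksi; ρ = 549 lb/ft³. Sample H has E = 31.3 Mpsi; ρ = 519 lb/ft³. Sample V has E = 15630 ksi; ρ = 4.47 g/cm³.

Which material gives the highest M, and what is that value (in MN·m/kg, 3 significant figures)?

sample F, M = 29.0 MN·m/kg

Normalizing units and computing the index:
  sample F: E = 71.64 GPa, ρ = 2470 kg/m³
  sample C: E = 68.95 GPa, ρ = 2739 kg/m³
  sample J: E = 30.50 GPa, ρ = 2403 kg/m³
  sample Q: E = 110.5 GPa, ρ = 8794 kg/m³
  sample H: E = 215.8 GPa, ρ = 8314 kg/m³
  sample V: E = 107.8 GPa, ρ = 4470 kg/m³
  sample F: M = 29.0 MN·m/kg
  sample H: M = 26.0 MN·m/kg
  sample C: M = 25.2 MN·m/kg
  sample V: M = 24.1 MN·m/kg
  sample J: M = 12.7 MN·m/kg
  sample Q: M = 12.6 MN·m/kg
Sample F has the largest M.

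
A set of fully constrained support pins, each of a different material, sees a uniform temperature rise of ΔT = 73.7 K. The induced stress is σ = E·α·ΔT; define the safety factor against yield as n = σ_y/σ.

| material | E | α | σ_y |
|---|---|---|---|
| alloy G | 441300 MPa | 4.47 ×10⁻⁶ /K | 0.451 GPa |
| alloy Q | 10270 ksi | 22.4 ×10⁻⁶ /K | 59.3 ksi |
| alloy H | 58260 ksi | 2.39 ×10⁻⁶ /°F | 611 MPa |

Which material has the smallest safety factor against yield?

Converting E to GPa, α to ×10⁻⁶/K, σ_y to MPa, then σ and n for each:
  alloy G: E = 441.3, α = 4.47, σ_y = 451.0 → σ = 145 MPa, n = 3.10
  alloy Q: E = 70.81, α = 22.4, σ_y = 408.9 → σ = 117 MPa, n = 3.50
  alloy H: E = 401.7, α = 4.30, σ_y = 611.0 → σ = 127 MPa, n = 4.80
Smallest n: alloy G with n = 3.10.

alloy G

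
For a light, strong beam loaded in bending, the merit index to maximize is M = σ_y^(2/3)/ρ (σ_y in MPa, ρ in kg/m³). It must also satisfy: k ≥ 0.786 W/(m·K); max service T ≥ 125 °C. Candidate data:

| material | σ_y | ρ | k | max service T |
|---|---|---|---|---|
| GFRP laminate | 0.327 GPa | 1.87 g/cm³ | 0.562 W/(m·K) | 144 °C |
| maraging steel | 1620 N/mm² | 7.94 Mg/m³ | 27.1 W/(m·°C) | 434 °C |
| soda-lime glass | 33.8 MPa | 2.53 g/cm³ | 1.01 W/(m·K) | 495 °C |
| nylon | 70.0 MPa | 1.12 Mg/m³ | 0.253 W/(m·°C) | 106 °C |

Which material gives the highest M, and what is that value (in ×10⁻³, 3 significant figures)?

maraging steel, M = 17.4×10⁻³

Screen on constraints: k ≥ 0.786 W/(m·K); max service T ≥ 125 °C. Survivors: maraging steel, soda-lime glass.
Convert each candidate to consistent units, then evaluate M:
  maraging steel: σ_y = 1620 MPa, ρ = 7940 kg/m³
  soda-lime glass: σ_y = 33.80 MPa, ρ = 2530 kg/m³
  maraging steel: M = 17.4×10⁻³
  soda-lime glass: M = 4.13×10⁻³
Maraging steel ranks first.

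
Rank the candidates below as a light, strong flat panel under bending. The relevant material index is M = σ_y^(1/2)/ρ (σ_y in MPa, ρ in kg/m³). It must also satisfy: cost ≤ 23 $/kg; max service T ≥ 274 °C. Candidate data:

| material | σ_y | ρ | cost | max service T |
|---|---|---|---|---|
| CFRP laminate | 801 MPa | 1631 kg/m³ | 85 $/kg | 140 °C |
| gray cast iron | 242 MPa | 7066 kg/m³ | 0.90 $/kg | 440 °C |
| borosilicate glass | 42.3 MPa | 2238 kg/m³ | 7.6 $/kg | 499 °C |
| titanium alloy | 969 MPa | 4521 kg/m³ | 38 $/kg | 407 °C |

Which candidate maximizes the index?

Screen on constraints: cost ≤ 23 $/kg; max service T ≥ 274 °C. Survivors: gray cast iron, borosilicate glass.
Evaluate M for each candidate:
  borosilicate glass: M = 2.91×10⁻³
  gray cast iron: M = 2.20×10⁻³
The maximum is for borosilicate glass.

borosilicate glass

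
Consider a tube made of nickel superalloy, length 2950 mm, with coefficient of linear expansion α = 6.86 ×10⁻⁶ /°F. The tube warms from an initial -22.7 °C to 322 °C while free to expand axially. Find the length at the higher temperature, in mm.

2962.6 mm

Convert α: 6.86×10⁻⁶/°F × (9/5) = 12.3×10⁻⁶/K.
ΔT = 322 − (-22.7) = 344.7 K.
ΔL = α·L₀·ΔT = 12.3×10⁻⁶ × 2950 mm × 344.7 K = 12.6 mm.
L = L₀ + ΔL = 2950 + 12.6 = 2962.6 mm.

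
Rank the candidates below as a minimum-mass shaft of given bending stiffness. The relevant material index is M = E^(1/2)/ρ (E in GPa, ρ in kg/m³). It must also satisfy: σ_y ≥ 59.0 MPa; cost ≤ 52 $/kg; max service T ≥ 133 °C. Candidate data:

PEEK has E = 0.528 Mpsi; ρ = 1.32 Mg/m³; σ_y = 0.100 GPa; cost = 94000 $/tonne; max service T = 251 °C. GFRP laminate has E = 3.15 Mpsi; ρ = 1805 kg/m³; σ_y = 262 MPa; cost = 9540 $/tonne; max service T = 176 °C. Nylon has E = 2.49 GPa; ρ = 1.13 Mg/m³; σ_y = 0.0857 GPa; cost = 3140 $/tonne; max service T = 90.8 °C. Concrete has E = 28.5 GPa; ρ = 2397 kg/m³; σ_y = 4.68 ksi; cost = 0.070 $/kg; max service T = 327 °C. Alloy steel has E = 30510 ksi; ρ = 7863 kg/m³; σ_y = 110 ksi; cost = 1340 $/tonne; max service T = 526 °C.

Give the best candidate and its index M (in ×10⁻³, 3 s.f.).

GFRP laminate, M = 2.58×10⁻³

Screen on constraints: σ_y ≥ 59.0 MPa; cost ≤ 52 $/kg; max service T ≥ 133 °C. Survivors: GFRP laminate, alloy steel.
After converting to SI:
  GFRP laminate: E = 21.72 GPa, ρ = 1805 kg/m³
  alloy steel: E = 210.4 GPa, ρ = 7863 kg/m³
  GFRP laminate: M = 2.58×10⁻³
  alloy steel: M = 1.84×10⁻³
Highest index: GFRP laminate.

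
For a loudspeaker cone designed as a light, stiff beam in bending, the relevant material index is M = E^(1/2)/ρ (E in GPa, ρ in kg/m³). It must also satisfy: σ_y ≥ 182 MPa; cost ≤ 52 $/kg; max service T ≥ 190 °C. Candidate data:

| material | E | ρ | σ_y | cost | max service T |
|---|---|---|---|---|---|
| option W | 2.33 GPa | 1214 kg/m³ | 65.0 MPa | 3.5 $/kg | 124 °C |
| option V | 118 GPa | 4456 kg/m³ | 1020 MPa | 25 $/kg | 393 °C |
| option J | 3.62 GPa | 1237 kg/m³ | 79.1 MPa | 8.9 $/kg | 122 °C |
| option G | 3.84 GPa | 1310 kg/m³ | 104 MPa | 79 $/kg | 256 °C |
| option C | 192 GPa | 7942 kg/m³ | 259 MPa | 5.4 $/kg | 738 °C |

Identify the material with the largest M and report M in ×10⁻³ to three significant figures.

option V, M = 2.44×10⁻³

Screen on constraints: σ_y ≥ 182 MPa; cost ≤ 52 $/kg; max service T ≥ 190 °C. Survivors: option V, option C.
Computing M directly (units already consistent):
  option V: M = 2.44×10⁻³
  option C: M = 1.74×10⁻³
Option V ranks first.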